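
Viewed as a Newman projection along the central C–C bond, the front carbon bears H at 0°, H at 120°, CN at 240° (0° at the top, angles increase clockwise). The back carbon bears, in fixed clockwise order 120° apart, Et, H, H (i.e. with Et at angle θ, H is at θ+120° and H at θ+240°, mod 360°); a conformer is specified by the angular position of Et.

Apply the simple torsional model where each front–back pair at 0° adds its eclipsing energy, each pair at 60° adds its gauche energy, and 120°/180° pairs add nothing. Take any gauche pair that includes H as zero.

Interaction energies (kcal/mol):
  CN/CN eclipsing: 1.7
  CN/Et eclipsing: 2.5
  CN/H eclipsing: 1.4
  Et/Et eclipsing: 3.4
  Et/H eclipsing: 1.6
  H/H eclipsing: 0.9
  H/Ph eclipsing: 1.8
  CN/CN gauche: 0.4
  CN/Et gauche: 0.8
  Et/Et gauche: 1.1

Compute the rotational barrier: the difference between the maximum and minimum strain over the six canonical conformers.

4.3 kcal/mol

Et at 0° (eclipsed): H–Et eclipsed, H–H eclipsed, CN–H eclipsed; 1.6 + 0.9 + 1.4 = 3.9 kcal/mol.
Et at 60° (staggered): no non-H gauche contacts → 0.0 kcal/mol.
Et at 120° (eclipsed): H–H eclipsed, H–Et eclipsed, CN–H eclipsed; 0.9 + 1.6 + 1.4 = 3.9 kcal/mol.
Et at 180° (staggered): CN–Et gauche; 0.8 = 0.8 kcal/mol.
Et at 240° (eclipsed): H–H eclipsed, H–H eclipsed, CN–Et eclipsed; 0.9 + 0.9 + 2.5 = 4.3 kcal/mol.
Et at 300° (staggered): CN–Et gauche; 0.8 = 0.8 kcal/mol.
Max at 240° (4.3 kcal/mol), min at 60° (0.0 kcal/mol); barrier = 4.3 kcal/mol.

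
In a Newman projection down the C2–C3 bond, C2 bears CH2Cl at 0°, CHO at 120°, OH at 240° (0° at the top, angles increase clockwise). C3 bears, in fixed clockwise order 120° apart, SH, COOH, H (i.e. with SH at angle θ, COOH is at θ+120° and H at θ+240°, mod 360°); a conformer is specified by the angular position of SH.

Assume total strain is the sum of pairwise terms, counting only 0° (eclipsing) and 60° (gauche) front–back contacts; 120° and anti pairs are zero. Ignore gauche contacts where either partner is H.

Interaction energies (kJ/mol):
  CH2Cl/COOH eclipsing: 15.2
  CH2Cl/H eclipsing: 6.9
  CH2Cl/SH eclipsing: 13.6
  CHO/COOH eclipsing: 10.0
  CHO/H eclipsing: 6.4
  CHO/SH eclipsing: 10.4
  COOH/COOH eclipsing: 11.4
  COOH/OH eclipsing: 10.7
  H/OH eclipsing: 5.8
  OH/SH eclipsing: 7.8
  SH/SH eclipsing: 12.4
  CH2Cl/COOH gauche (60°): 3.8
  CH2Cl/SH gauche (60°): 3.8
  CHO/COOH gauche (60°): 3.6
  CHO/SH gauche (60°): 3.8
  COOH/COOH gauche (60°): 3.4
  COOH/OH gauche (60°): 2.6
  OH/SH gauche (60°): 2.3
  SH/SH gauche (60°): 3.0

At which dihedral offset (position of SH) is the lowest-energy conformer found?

180°

SH at 0° (eclipsed): CH2Cl(0°)/SH(0°) eclipsed 13.6; CHO(120°)/COOH(120°) eclipsed 10.0; OH(240°)/H(240°) eclipsed 5.8 → 29.4 kJ/mol.
SH at 60° (staggered): CH2Cl(0°)/SH(60°) gauche 3.8; CHO(120°)/SH(60°) gauche 3.8; CHO(120°)/COOH(180°) gauche 3.6; OH(240°)/COOH(180°) gauche 2.6 → 13.8 kJ/mol.
SH at 120° (eclipsed): CH2Cl(0°)/H(0°) eclipsed 6.9; CHO(120°)/SH(120°) eclipsed 10.4; OH(240°)/COOH(240°) eclipsed 10.7 → 28.0 kJ/mol.
SH at 180° (staggered): CH2Cl(0°)/COOH(300°) gauche 3.8; CHO(120°)/SH(180°) gauche 3.8; OH(240°)/SH(180°) gauche 2.3; OH(240°)/COOH(300°) gauche 2.6 → 12.5 kJ/mol.
SH at 240° (eclipsed): CH2Cl(0°)/COOH(0°) eclipsed 15.2; CHO(120°)/H(120°) eclipsed 6.4; OH(240°)/SH(240°) eclipsed 7.8 → 29.4 kJ/mol.
SH at 300° (staggered): CH2Cl(0°)/SH(300°) gauche 3.8; CH2Cl(0°)/COOH(60°) gauche 3.8; CHO(120°)/COOH(60°) gauche 3.6; OH(240°)/SH(300°) gauche 2.3 → 13.5 kJ/mol.
The minimum (12.5 kJ/mol) occurs with SH at 180°.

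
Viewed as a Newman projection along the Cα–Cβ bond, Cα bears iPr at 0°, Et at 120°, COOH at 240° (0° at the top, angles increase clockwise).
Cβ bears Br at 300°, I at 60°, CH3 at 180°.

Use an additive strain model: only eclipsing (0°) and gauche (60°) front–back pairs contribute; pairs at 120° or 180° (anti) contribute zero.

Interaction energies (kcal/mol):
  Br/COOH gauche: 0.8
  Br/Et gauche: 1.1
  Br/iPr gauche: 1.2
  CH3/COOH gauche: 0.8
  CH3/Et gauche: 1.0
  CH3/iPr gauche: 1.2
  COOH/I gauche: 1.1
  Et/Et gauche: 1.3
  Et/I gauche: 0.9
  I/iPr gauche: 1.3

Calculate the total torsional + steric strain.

This conformer (staggered): iPr–Br gauche, iPr–I gauche, Et–I gauche, Et–CH3 gauche, COOH–Br gauche, COOH–CH3 gauche; 1.2 + 1.3 + 0.9 + 1.0 + 0.8 + 0.8 = 6.0 kcal/mol.

6.0 kcal/mol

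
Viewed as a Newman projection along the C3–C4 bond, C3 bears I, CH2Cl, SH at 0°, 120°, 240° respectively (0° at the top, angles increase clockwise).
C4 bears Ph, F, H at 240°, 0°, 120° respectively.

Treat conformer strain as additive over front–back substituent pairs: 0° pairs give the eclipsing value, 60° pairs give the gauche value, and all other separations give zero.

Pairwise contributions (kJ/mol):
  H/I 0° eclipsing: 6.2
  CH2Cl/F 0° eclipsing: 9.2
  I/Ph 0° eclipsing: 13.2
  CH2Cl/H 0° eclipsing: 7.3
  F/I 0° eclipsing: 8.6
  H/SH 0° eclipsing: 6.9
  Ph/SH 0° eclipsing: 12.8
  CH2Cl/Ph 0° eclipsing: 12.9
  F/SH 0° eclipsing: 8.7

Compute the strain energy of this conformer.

28.7 kJ/mol

This conformer (eclipsed): I–F eclipsed, CH2Cl–H eclipsed, SH–Ph eclipsed; 8.6 + 7.3 + 12.8 = 28.7 kJ/mol.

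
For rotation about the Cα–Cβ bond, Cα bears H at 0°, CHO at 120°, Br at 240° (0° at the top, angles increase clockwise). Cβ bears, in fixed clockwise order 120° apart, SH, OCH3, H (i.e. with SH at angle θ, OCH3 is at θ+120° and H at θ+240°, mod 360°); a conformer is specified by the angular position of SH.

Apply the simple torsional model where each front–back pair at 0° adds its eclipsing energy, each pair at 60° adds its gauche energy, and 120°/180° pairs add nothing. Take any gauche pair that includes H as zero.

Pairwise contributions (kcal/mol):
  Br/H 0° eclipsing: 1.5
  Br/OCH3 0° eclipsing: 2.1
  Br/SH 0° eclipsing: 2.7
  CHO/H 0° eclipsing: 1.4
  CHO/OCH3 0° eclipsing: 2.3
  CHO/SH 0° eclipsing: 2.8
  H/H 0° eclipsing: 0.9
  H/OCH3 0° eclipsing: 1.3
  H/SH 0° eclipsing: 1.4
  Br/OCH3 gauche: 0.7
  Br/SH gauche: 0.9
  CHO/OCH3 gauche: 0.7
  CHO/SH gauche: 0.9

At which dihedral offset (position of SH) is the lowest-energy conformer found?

300°

SH at 0° (eclipsed): H(0°)/SH(0°) eclipsed 1.4; CHO(120°)/OCH3(120°) eclipsed 2.3; Br(240°)/H(240°) eclipsed 1.5 → 5.2 kcal/mol.
SH at 60° (staggered): CHO(120°)/SH(60°) gauche 0.9; CHO(120°)/OCH3(180°) gauche 0.7; Br(240°)/OCH3(180°) gauche 0.7 → 2.3 kcal/mol.
SH at 120° (eclipsed): H(0°)/H(0°) eclipsed 0.9; CHO(120°)/SH(120°) eclipsed 2.8; Br(240°)/OCH3(240°) eclipsed 2.1 → 5.8 kcal/mol.
SH at 180° (staggered): CHO(120°)/SH(180°) gauche 0.9; Br(240°)/SH(180°) gauche 0.9; Br(240°)/OCH3(300°) gauche 0.7 → 2.5 kcal/mol.
SH at 240° (eclipsed): H(0°)/OCH3(0°) eclipsed 1.3; CHO(120°)/H(120°) eclipsed 1.4; Br(240°)/SH(240°) eclipsed 2.7 → 5.4 kcal/mol.
SH at 300° (staggered): CHO(120°)/OCH3(60°) gauche 0.7; Br(240°)/SH(300°) gauche 0.9 → 1.6 kcal/mol.
The minimum (1.6 kcal/mol) occurs with SH at 300°.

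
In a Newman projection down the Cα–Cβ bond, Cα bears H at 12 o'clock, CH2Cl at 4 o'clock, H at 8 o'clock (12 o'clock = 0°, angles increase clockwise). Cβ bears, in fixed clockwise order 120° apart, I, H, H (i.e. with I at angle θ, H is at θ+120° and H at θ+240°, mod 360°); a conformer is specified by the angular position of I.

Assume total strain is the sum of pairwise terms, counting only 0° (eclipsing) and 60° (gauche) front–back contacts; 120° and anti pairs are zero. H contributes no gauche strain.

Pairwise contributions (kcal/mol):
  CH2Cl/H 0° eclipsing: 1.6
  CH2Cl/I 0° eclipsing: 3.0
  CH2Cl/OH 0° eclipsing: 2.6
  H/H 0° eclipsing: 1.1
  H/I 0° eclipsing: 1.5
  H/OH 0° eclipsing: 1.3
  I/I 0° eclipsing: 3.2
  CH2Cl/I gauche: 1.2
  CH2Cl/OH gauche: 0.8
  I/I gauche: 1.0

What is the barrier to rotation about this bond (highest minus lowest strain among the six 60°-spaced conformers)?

5.2 kcal/mol

I at 0° (eclipsed): H(0°)/I(0°) eclipsed 1.5; CH2Cl(120°)/H(120°) eclipsed 1.6; H(240°)/H(240°) eclipsed 1.1 → 4.2 kcal/mol.
I at 60° (staggered): CH2Cl(120°)/I(60°) gauche 1.2 → 1.2 kcal/mol.
I at 120° (eclipsed): H(0°)/H(0°) eclipsed 1.1; CH2Cl(120°)/I(120°) eclipsed 3.0; H(240°)/H(240°) eclipsed 1.1 → 5.2 kcal/mol.
I at 180° (staggered): CH2Cl(120°)/I(180°) gauche 1.2 → 1.2 kcal/mol.
I at 240° (eclipsed): H(0°)/H(0°) eclipsed 1.1; CH2Cl(120°)/H(120°) eclipsed 1.6; H(240°)/I(240°) eclipsed 1.5 → 4.2 kcal/mol.
I at 300° (staggered): no non-H gauche contacts → 0.0 kcal/mol.
Max at 120° (5.2 kcal/mol), min at 300° (0.0 kcal/mol); barrier = 5.2 kcal/mol.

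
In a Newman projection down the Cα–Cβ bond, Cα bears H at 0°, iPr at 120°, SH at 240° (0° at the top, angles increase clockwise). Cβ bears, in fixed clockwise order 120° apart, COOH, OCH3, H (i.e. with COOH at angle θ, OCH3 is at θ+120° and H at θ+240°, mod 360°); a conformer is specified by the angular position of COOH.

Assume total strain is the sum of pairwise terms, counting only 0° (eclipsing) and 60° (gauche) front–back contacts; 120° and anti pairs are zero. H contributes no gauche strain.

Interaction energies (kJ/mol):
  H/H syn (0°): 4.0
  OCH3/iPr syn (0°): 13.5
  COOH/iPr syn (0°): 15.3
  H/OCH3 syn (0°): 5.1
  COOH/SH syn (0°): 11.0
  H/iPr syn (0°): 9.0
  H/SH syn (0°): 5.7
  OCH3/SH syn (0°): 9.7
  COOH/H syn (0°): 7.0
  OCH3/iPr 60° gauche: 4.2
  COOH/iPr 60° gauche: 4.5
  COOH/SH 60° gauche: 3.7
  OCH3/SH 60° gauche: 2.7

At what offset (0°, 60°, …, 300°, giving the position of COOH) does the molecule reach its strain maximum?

COOH at 0° (eclipsed): H–COOH eclipsed, iPr–OCH3 eclipsed, SH–H eclipsed; 7.0 + 13.5 + 5.7 = 26.2 kJ/mol.
COOH at 60° (staggered): iPr–COOH gauche, iPr–OCH3 gauche, SH–OCH3 gauche; 4.5 + 4.2 + 2.7 = 11.4 kJ/mol.
COOH at 120° (eclipsed): H–H eclipsed, iPr–COOH eclipsed, SH–OCH3 eclipsed; 4.0 + 15.3 + 9.7 = 29.0 kJ/mol.
COOH at 180° (staggered): iPr–COOH gauche, SH–COOH gauche, SH–OCH3 gauche; 4.5 + 3.7 + 2.7 = 10.9 kJ/mol.
COOH at 240° (eclipsed): H–OCH3 eclipsed, iPr–H eclipsed, SH–COOH eclipsed; 5.1 + 9.0 + 11.0 = 25.1 kJ/mol.
COOH at 300° (staggered): iPr–OCH3 gauche, SH–COOH gauche; 4.2 + 3.7 = 7.9 kJ/mol.
The maximum (29.0 kJ/mol) occurs with COOH at 120°.

120°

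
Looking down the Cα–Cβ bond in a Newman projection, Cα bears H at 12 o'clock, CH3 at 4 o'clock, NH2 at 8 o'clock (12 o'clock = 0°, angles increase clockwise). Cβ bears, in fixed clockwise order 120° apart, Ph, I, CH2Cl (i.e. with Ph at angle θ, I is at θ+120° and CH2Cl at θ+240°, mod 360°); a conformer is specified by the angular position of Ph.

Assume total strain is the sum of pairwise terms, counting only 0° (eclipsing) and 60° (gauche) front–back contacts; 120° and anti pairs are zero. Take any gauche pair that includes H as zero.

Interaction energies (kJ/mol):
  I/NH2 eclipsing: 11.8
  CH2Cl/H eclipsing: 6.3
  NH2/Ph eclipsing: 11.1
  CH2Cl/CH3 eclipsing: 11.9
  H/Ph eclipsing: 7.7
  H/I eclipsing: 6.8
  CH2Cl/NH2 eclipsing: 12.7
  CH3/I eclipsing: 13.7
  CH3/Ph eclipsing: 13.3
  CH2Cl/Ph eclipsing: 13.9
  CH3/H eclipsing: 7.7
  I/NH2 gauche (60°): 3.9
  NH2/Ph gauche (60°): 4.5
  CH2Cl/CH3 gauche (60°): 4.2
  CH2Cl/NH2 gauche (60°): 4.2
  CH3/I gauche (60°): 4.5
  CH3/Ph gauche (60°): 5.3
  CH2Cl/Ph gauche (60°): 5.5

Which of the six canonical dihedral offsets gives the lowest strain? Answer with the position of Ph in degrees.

Ph at 0° (eclipsed): H–Ph eclipsed, CH3–I eclipsed, NH2–CH2Cl eclipsed; 7.7 + 13.7 + 12.7 = 34.1 kJ/mol.
Ph at 60° (staggered): CH3–Ph gauche, CH3–I gauche, NH2–I gauche, NH2–CH2Cl gauche; 5.3 + 4.5 + 3.9 + 4.2 = 17.9 kJ/mol.
Ph at 120° (eclipsed): H–CH2Cl eclipsed, CH3–Ph eclipsed, NH2–I eclipsed; 6.3 + 13.3 + 11.8 = 31.4 kJ/mol.
Ph at 180° (staggered): CH3–Ph gauche, CH3–CH2Cl gauche, NH2–Ph gauche, NH2–I gauche; 5.3 + 4.2 + 4.5 + 3.9 = 17.9 kJ/mol.
Ph at 240° (eclipsed): H–I eclipsed, CH3–CH2Cl eclipsed, NH2–Ph eclipsed; 6.8 + 11.9 + 11.1 = 29.8 kJ/mol.
Ph at 300° (staggered): CH3–I gauche, CH3–CH2Cl gauche, NH2–Ph gauche, NH2–CH2Cl gauche; 4.5 + 4.2 + 4.5 + 4.2 = 17.4 kJ/mol.
The minimum (17.4 kJ/mol) occurs with Ph at 300°.

300°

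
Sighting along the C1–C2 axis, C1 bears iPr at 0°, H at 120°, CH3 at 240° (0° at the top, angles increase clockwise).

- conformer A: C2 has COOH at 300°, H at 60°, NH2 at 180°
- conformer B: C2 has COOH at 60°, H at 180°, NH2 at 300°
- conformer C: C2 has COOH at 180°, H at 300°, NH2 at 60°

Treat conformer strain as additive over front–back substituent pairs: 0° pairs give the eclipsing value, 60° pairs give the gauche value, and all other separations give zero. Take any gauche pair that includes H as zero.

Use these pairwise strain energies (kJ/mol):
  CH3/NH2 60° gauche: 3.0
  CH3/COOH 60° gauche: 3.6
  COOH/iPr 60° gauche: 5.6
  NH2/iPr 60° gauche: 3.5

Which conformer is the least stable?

A (staggered): iPr(0°)/COOH(300°) gauche 5.6; CH3(240°)/COOH(300°) gauche 3.6; CH3(240°)/NH2(180°) gauche 3.0 → 12.2 kJ/mol.
B (staggered): iPr(0°)/COOH(60°) gauche 5.6; iPr(0°)/NH2(300°) gauche 3.5; CH3(240°)/NH2(300°) gauche 3.0 → 12.1 kJ/mol.
C (staggered): iPr(0°)/NH2(60°) gauche 3.5; CH3(240°)/COOH(180°) gauche 3.6 → 7.1 kJ/mol.
A has the highest total (12.2 kJ/mol).

A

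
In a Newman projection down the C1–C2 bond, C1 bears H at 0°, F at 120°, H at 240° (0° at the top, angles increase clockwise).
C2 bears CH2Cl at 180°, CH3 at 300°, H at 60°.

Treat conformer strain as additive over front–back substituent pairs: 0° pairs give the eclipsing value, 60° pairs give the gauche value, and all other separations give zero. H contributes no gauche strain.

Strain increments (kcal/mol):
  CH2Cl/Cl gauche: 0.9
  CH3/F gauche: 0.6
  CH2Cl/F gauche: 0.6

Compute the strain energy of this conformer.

This conformer (staggered): F–CH2Cl gauche; 0.6 = 0.6 kcal/mol.

0.6 kcal/mol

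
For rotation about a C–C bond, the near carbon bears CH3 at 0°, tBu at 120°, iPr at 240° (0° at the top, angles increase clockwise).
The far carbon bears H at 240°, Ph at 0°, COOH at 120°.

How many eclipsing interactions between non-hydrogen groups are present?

2

Non-H eclipsing pairs: CH3(0°)/Ph(0°); tBu(120°)/COOH(120°) — 2 interactions.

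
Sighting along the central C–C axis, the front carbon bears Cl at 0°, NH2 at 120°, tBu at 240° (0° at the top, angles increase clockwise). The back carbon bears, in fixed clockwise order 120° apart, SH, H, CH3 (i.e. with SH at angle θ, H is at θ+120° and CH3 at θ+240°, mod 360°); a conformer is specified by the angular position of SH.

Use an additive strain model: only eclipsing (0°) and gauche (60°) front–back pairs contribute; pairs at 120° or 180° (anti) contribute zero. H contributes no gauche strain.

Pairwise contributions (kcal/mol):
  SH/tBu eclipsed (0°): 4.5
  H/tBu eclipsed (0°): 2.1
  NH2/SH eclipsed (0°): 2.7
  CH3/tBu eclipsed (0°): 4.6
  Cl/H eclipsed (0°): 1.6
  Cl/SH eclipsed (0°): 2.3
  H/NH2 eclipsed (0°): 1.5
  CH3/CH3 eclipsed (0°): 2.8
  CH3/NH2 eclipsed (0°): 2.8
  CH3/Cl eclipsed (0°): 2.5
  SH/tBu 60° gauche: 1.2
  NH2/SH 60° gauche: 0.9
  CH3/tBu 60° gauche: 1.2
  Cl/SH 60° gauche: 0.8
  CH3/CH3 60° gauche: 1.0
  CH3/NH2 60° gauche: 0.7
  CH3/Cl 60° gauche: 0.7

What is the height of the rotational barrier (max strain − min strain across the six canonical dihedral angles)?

SH at 0° (eclipsed): Cl–SH eclipsed, NH2–H eclipsed, tBu–CH3 eclipsed; 2.3 + 1.5 + 4.6 = 8.4 kcal/mol.
SH at 60° (staggered): Cl–SH gauche, Cl–CH3 gauche, NH2–SH gauche, tBu–CH3 gauche; 0.8 + 0.7 + 0.9 + 1.2 = 3.6 kcal/mol.
SH at 120° (eclipsed): Cl–CH3 eclipsed, NH2–SH eclipsed, tBu–H eclipsed; 2.5 + 2.7 + 2.1 = 7.3 kcal/mol.
SH at 180° (staggered): Cl–CH3 gauche, NH2–SH gauche, NH2–CH3 gauche, tBu–SH gauche; 0.7 + 0.9 + 0.7 + 1.2 = 3.5 kcal/mol.
SH at 240° (eclipsed): Cl–H eclipsed, NH2–CH3 eclipsed, tBu–SH eclipsed; 1.6 + 2.8 + 4.5 = 8.9 kcal/mol.
SH at 300° (staggered): Cl–SH gauche, NH2–CH3 gauche, tBu–SH gauche, tBu–CH3 gauche; 0.8 + 0.7 + 1.2 + 1.2 = 3.9 kcal/mol.
Max at 240° (8.9 kcal/mol), min at 180° (3.5 kcal/mol); barrier = 5.4 kcal/mol.

5.4 kcal/mol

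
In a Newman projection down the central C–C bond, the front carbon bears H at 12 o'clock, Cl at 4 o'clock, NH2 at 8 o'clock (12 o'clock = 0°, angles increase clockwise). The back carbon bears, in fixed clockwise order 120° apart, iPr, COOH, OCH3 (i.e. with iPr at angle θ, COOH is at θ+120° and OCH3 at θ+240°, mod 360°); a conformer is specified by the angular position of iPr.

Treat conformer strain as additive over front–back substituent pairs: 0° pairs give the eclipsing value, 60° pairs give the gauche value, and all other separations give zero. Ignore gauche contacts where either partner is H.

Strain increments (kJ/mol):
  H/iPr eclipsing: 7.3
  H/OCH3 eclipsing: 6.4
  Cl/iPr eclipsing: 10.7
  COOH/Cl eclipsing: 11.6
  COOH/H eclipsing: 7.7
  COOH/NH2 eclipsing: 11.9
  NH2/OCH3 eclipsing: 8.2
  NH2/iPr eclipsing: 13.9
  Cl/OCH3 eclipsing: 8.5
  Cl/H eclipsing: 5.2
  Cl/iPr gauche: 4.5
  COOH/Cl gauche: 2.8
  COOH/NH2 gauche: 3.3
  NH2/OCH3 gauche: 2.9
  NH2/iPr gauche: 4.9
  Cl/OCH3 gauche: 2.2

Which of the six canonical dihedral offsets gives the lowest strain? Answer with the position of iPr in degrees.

300°

iPr at 0° (eclipsed): H(0°)/iPr(0°) eclipsed 7.3; Cl(120°)/COOH(120°) eclipsed 11.6; NH2(240°)/OCH3(240°) eclipsed 8.2 → 27.1 kJ/mol.
iPr at 60° (staggered): Cl(120°)/iPr(60°) gauche 4.5; Cl(120°)/COOH(180°) gauche 2.8; NH2(240°)/COOH(180°) gauche 3.3; NH2(240°)/OCH3(300°) gauche 2.9 → 13.5 kJ/mol.
iPr at 120° (eclipsed): H(0°)/OCH3(0°) eclipsed 6.4; Cl(120°)/iPr(120°) eclipsed 10.7; NH2(240°)/COOH(240°) eclipsed 11.9 → 29.0 kJ/mol.
iPr at 180° (staggered): Cl(120°)/iPr(180°) gauche 4.5; Cl(120°)/OCH3(60°) gauche 2.2; NH2(240°)/iPr(180°) gauche 4.9; NH2(240°)/COOH(300°) gauche 3.3 → 14.9 kJ/mol.
iPr at 240° (eclipsed): H(0°)/COOH(0°) eclipsed 7.7; Cl(120°)/OCH3(120°) eclipsed 8.5; NH2(240°)/iPr(240°) eclipsed 13.9 → 30.1 kJ/mol.
iPr at 300° (staggered): Cl(120°)/COOH(60°) gauche 2.8; Cl(120°)/OCH3(180°) gauche 2.2; NH2(240°)/iPr(300°) gauche 4.9; NH2(240°)/OCH3(180°) gauche 2.9 → 12.8 kJ/mol.
The minimum (12.8 kJ/mol) occurs with iPr at 300°.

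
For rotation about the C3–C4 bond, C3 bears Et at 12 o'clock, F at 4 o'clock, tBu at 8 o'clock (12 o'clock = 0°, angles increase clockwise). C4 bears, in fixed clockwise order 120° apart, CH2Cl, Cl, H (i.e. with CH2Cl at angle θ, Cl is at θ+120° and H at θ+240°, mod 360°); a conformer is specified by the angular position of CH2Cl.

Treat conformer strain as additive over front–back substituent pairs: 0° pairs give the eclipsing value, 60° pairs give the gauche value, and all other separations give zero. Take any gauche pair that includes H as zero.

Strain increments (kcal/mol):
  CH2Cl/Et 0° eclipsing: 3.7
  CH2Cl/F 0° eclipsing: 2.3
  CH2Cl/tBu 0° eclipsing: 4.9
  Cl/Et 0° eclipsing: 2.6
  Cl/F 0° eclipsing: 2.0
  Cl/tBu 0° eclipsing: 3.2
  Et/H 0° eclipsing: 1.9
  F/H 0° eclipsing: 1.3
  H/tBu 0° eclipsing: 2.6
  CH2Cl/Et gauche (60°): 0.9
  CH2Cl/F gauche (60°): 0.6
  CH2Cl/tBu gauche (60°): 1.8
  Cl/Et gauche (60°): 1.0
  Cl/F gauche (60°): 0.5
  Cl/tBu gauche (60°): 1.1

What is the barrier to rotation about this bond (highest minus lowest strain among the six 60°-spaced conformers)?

CH2Cl at 0° (eclipsed): Et–CH2Cl eclipsed, F–Cl eclipsed, tBu–H eclipsed; 3.7 + 2.0 + 2.6 = 8.3 kcal/mol.
CH2Cl at 60° (staggered): Et–CH2Cl gauche, F–CH2Cl gauche, F–Cl gauche, tBu–Cl gauche; 0.9 + 0.6 + 0.5 + 1.1 = 3.1 kcal/mol.
CH2Cl at 120° (eclipsed): Et–H eclipsed, F–CH2Cl eclipsed, tBu–Cl eclipsed; 1.9 + 2.3 + 3.2 = 7.4 kcal/mol.
CH2Cl at 180° (staggered): Et–Cl gauche, F–CH2Cl gauche, tBu–CH2Cl gauche, tBu–Cl gauche; 1.0 + 0.6 + 1.8 + 1.1 = 4.5 kcal/mol.
CH2Cl at 240° (eclipsed): Et–Cl eclipsed, F–H eclipsed, tBu–CH2Cl eclipsed; 2.6 + 1.3 + 4.9 = 8.8 kcal/mol.
CH2Cl at 300° (staggered): Et–CH2Cl gauche, Et–Cl gauche, F–Cl gauche, tBu–CH2Cl gauche; 0.9 + 1.0 + 0.5 + 1.8 = 4.2 kcal/mol.
Max at 240° (8.8 kcal/mol), min at 60° (3.1 kcal/mol); barrier = 5.7 kcal/mol.

5.7 kcal/mol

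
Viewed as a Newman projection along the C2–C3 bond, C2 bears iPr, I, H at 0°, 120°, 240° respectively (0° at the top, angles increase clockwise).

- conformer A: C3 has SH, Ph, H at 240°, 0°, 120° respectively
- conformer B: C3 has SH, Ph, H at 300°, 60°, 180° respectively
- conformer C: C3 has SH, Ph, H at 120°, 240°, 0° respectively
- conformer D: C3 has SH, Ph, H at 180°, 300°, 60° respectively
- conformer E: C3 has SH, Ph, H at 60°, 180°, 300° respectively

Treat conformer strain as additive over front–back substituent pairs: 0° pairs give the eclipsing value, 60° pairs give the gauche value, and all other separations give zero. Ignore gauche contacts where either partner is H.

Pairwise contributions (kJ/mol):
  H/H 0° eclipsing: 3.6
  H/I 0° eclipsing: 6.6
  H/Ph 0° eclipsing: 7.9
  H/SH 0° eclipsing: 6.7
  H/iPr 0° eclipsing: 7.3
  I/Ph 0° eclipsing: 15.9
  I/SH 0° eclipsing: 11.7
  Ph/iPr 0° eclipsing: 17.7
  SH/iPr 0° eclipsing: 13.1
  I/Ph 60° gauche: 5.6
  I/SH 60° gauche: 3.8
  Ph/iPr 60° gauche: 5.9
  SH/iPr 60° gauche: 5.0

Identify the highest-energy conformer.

A

A (eclipsed): iPr(0°)/Ph(0°) eclipsed 17.7; I(120°)/H(120°) eclipsed 6.6; H(240°)/SH(240°) eclipsed 6.7 → 31.0 kJ/mol.
B (staggered): iPr(0°)/SH(300°) gauche 5.0; iPr(0°)/Ph(60°) gauche 5.9; I(120°)/Ph(60°) gauche 5.6 → 16.5 kJ/mol.
C (eclipsed): iPr(0°)/H(0°) eclipsed 7.3; I(120°)/SH(120°) eclipsed 11.7; H(240°)/Ph(240°) eclipsed 7.9 → 26.9 kJ/mol.
D (staggered): iPr(0°)/Ph(300°) gauche 5.9; I(120°)/SH(180°) gauche 3.8 → 9.7 kJ/mol.
E (staggered): iPr(0°)/SH(60°) gauche 5.0; I(120°)/SH(60°) gauche 3.8; I(120°)/Ph(180°) gauche 5.6 → 14.4 kJ/mol.
A has the highest total (31.0 kJ/mol).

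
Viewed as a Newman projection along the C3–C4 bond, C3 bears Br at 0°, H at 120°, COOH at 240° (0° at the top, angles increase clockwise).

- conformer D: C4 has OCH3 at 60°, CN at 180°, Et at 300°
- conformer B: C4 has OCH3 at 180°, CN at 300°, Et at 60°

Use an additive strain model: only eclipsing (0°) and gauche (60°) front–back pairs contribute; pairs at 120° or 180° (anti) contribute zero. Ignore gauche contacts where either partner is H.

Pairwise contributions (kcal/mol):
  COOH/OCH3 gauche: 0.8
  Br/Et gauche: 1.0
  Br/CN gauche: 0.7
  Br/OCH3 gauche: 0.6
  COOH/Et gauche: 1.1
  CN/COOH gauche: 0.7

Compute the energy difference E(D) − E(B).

+0.2 kcal/mol

D is staggered. Br at 0° is gauche with OCH3 at 60° (0.6); Br at 0° is gauche with Et at 300° (1.0); COOH at 240° is gauche with CN at 180° (0.7); COOH at 240° is gauche with Et at 300° (1.1). Total 3.4 kcal/mol.
B is staggered. Br at 0° is gauche with CN at 300° (0.7); Br at 0° is gauche with Et at 60° (1.0); COOH at 240° is gauche with OCH3 at 180° (0.8); COOH at 240° is gauche with CN at 300° (0.7). Total 3.2 kcal/mol.
E(D) − E(B) = 3.4 − 3.2 = +0.2 kcal/mol.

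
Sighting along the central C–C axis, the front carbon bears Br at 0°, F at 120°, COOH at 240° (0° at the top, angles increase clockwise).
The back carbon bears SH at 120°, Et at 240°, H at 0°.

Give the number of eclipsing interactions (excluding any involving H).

Non-H eclipsing pairs: F(120°)/SH(120°); COOH(240°)/Et(240°) — 2 interactions.

2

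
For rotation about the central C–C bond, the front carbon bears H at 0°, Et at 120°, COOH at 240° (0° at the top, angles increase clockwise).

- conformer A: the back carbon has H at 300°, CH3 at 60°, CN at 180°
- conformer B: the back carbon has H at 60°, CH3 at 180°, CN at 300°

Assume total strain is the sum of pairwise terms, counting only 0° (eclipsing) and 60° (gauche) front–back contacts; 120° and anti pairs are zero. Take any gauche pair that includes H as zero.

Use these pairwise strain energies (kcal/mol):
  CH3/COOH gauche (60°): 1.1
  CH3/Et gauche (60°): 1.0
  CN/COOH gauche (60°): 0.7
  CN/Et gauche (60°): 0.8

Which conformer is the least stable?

A (staggered): Et–CH3 gauche, Et–CN gauche, COOH–CN gauche; 1.0 + 0.8 + 0.7 = 2.5 kcal/mol.
B (staggered): Et–CH3 gauche, COOH–CH3 gauche, COOH–CN gauche; 1.0 + 1.1 + 0.7 = 2.8 kcal/mol.
B has the highest total (2.8 kcal/mol).

B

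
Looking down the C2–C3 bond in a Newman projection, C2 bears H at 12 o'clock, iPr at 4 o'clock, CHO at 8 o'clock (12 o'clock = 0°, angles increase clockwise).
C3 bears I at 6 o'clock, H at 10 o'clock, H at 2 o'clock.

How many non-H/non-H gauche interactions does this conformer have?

Non-H gauche pairs: iPr(120°)/I(180°); CHO(240°)/I(180°) — 2 interactions.

2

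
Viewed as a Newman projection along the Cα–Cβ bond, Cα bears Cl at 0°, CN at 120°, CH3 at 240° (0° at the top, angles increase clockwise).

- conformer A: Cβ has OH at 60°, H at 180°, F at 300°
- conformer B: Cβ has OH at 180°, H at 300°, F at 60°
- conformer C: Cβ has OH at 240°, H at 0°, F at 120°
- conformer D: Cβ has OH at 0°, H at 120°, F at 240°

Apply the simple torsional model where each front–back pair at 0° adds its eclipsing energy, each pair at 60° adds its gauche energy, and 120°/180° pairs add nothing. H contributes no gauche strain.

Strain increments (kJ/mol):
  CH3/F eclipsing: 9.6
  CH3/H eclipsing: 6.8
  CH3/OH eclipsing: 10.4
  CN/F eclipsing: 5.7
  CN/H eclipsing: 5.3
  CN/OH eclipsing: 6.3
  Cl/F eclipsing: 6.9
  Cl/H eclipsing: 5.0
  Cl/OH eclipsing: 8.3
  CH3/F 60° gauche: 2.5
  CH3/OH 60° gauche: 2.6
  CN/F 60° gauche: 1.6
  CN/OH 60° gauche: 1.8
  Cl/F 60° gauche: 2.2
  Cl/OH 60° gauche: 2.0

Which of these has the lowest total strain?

B

A (staggered): Cl(0°)/OH(60°) gauche 2.0; Cl(0°)/F(300°) gauche 2.2; CN(120°)/OH(60°) gauche 1.8; CH3(240°)/F(300°) gauche 2.5 → 8.5 kJ/mol.
B (staggered): Cl(0°)/F(60°) gauche 2.2; CN(120°)/OH(180°) gauche 1.8; CN(120°)/F(60°) gauche 1.6; CH3(240°)/OH(180°) gauche 2.6 → 8.2 kJ/mol.
C (eclipsed): Cl(0°)/H(0°) eclipsed 5.0; CN(120°)/F(120°) eclipsed 5.7; CH3(240°)/OH(240°) eclipsed 10.4 → 21.1 kJ/mol.
D (eclipsed): Cl(0°)/OH(0°) eclipsed 8.3; CN(120°)/H(120°) eclipsed 5.3; CH3(240°)/F(240°) eclipsed 9.6 → 23.2 kJ/mol.
B has the lowest total (8.2 kJ/mol).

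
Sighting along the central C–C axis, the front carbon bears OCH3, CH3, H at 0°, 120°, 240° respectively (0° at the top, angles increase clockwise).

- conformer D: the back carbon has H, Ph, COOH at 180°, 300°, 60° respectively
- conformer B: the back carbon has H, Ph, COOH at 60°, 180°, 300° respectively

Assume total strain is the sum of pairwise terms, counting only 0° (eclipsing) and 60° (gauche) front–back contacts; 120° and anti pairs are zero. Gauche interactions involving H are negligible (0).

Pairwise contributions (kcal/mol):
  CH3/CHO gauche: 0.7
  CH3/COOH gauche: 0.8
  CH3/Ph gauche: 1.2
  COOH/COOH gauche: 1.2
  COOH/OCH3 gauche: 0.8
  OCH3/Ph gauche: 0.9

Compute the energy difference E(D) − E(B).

+0.5 kcal/mol

D is staggered. OCH3 at 0° is gauche with Ph at 300° (0.9); OCH3 at 0° is gauche with COOH at 60° (0.8); CH3 at 120° is gauche with COOH at 60° (0.8). Total 2.5 kcal/mol.
B is staggered. OCH3 at 0° is gauche with COOH at 300° (0.8); CH3 at 120° is gauche with Ph at 180° (1.2). Total 2.0 kcal/mol.
E(D) − E(B) = 2.5 − 2.0 = +0.5 kcal/mol.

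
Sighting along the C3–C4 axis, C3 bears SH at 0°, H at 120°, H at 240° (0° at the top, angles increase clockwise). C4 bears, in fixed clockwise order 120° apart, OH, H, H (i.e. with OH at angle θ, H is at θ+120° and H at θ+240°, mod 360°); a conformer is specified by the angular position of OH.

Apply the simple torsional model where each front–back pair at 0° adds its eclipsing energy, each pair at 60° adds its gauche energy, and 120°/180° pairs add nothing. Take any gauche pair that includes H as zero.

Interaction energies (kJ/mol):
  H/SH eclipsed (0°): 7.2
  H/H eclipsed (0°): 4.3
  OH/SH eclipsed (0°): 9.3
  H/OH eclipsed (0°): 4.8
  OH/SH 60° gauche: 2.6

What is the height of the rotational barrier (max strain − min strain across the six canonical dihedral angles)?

OH at 0° (eclipsed): SH–OH eclipsed, H–H eclipsed, H–H eclipsed; 9.3 + 4.3 + 4.3 = 17.9 kJ/mol.
OH at 60° (staggered): SH–OH gauche; 2.6 = 2.6 kJ/mol.
OH at 120° (eclipsed): SH–H eclipsed, H–OH eclipsed, H–H eclipsed; 7.2 + 4.8 + 4.3 = 16.3 kJ/mol.
OH at 180° (staggered): no non-H gauche contacts → 0.0 kJ/mol.
OH at 240° (eclipsed): SH–H eclipsed, H–H eclipsed, H–OH eclipsed; 7.2 + 4.3 + 4.8 = 16.3 kJ/mol.
OH at 300° (staggered): SH–OH gauche; 2.6 = 2.6 kJ/mol.
Max at 0° (17.9 kJ/mol), min at 180° (0.0 kJ/mol); barrier = 17.9 kJ/mol.

17.9 kJ/mol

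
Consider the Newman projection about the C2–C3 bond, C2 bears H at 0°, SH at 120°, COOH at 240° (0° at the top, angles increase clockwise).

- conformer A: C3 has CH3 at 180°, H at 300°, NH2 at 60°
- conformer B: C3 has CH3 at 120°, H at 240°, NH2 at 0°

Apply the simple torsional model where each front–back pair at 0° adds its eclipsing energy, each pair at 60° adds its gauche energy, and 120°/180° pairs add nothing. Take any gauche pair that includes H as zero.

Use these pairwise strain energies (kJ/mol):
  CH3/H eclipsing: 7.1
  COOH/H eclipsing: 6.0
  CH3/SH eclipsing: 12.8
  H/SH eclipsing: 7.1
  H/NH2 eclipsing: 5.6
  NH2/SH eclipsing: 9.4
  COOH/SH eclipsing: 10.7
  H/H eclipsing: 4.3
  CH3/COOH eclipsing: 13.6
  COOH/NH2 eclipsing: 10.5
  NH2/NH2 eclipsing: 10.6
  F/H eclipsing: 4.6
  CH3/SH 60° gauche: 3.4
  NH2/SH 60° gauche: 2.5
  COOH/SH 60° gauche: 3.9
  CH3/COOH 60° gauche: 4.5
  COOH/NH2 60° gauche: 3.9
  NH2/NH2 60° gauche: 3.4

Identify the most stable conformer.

A (staggered): SH–CH3 gauche, SH–NH2 gauche, COOH–CH3 gauche; 3.4 + 2.5 + 4.5 = 10.4 kJ/mol.
B (eclipsed): H–NH2 eclipsed, SH–CH3 eclipsed, COOH–H eclipsed; 5.6 + 12.8 + 6.0 = 24.4 kJ/mol.
A has the lowest total (10.4 kJ/mol).

A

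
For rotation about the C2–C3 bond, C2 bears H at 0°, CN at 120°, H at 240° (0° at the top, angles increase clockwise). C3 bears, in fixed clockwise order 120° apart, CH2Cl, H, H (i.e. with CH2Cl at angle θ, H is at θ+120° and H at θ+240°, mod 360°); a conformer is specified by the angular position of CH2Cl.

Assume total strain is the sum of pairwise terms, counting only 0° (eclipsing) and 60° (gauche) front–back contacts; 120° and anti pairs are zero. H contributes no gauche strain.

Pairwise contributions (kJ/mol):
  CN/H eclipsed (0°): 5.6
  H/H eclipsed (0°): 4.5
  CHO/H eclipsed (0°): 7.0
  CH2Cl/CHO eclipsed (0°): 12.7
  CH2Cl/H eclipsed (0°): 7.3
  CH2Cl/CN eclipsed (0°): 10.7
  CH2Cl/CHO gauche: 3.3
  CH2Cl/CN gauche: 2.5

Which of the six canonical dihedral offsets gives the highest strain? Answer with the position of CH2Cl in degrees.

120°

CH2Cl at 0° (eclipsed): H(0°)/CH2Cl(0°) eclipsed 7.3; CN(120°)/H(120°) eclipsed 5.6; H(240°)/H(240°) eclipsed 4.5 → 17.4 kJ/mol.
CH2Cl at 60° (staggered): CN(120°)/CH2Cl(60°) gauche 2.5 → 2.5 kJ/mol.
CH2Cl at 120° (eclipsed): H(0°)/H(0°) eclipsed 4.5; CN(120°)/CH2Cl(120°) eclipsed 10.7; H(240°)/H(240°) eclipsed 4.5 → 19.7 kJ/mol.
CH2Cl at 180° (staggered): CN(120°)/CH2Cl(180°) gauche 2.5 → 2.5 kJ/mol.
CH2Cl at 240° (eclipsed): H(0°)/H(0°) eclipsed 4.5; CN(120°)/H(120°) eclipsed 5.6; H(240°)/CH2Cl(240°) eclipsed 7.3 → 17.4 kJ/mol.
CH2Cl at 300° (staggered): no non-H gauche contacts → 0.0 kJ/mol.
The maximum (19.7 kJ/mol) occurs with CH2Cl at 120°.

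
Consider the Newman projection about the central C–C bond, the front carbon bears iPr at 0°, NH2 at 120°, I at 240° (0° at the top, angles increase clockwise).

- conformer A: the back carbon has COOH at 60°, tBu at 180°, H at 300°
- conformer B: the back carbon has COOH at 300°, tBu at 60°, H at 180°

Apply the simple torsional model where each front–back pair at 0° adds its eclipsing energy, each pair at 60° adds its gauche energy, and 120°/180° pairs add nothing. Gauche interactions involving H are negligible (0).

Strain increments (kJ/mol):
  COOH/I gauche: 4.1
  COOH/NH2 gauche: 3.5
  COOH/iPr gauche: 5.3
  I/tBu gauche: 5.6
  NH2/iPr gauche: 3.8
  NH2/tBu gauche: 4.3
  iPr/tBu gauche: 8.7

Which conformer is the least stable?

B

A (staggered): iPr(0°)/COOH(60°) gauche 5.3; NH2(120°)/COOH(60°) gauche 3.5; NH2(120°)/tBu(180°) gauche 4.3; I(240°)/tBu(180°) gauche 5.6 → 18.7 kJ/mol.
B (staggered): iPr(0°)/COOH(300°) gauche 5.3; iPr(0°)/tBu(60°) gauche 8.7; NH2(120°)/tBu(60°) gauche 4.3; I(240°)/COOH(300°) gauche 4.1 → 22.4 kJ/mol.
B has the highest total (22.4 kJ/mol).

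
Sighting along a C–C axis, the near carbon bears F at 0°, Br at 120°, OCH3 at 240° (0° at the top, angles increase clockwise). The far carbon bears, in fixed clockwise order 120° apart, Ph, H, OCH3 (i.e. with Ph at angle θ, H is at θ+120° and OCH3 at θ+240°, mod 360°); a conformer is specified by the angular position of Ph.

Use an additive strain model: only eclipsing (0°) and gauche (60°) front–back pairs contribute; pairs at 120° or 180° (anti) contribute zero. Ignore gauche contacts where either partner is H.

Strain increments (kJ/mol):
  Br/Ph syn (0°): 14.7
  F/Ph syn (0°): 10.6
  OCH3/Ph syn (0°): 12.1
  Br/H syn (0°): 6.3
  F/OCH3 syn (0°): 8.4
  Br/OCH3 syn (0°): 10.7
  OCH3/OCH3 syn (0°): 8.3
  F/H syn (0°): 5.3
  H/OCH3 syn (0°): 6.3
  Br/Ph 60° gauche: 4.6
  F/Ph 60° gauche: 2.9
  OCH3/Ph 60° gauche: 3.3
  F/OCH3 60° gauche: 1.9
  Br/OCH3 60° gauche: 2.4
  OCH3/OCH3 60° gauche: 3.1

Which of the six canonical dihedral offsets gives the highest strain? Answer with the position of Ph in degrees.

120°

Ph at 0° (eclipsed): F–Ph eclipsed, Br–H eclipsed, OCH3–OCH3 eclipsed; 10.6 + 6.3 + 8.3 = 25.2 kJ/mol.
Ph at 60° (staggered): F–Ph gauche, F–OCH3 gauche, Br–Ph gauche, OCH3–OCH3 gauche; 2.9 + 1.9 + 4.6 + 3.1 = 12.5 kJ/mol.
Ph at 120° (eclipsed): F–OCH3 eclipsed, Br–Ph eclipsed, OCH3–H eclipsed; 8.4 + 14.7 + 6.3 = 29.4 kJ/mol.
Ph at 180° (staggered): F–OCH3 gauche, Br–Ph gauche, Br–OCH3 gauche, OCH3–Ph gauche; 1.9 + 4.6 + 2.4 + 3.3 = 12.2 kJ/mol.
Ph at 240° (eclipsed): F–H eclipsed, Br–OCH3 eclipsed, OCH3–Ph eclipsed; 5.3 + 10.7 + 12.1 = 28.1 kJ/mol.
Ph at 300° (staggered): F–Ph gauche, Br–OCH3 gauche, OCH3–Ph gauche, OCH3–OCH3 gauche; 2.9 + 2.4 + 3.3 + 3.1 = 11.7 kJ/mol.
The maximum (29.4 kJ/mol) occurs with Ph at 120°.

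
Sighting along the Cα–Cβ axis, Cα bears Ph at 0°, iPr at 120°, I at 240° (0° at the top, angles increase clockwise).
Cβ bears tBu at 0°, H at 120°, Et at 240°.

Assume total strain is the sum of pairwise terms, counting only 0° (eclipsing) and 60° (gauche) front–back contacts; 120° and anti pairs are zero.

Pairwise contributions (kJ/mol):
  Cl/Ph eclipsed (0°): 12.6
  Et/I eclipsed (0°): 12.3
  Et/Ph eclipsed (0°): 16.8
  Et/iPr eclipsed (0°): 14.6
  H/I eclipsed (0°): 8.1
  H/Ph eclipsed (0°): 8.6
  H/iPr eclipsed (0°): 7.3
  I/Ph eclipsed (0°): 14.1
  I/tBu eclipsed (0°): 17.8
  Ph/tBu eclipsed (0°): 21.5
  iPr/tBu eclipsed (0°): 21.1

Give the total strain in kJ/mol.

This conformer is eclipsed. Ph at 0° is eclipsed with tBu at 0° (21.5); iPr at 120° is eclipsed with H at 120° (7.3); I at 240° is eclipsed with Et at 240° (12.3). Total 41.1 kJ/mol.

41.1 kJ/mol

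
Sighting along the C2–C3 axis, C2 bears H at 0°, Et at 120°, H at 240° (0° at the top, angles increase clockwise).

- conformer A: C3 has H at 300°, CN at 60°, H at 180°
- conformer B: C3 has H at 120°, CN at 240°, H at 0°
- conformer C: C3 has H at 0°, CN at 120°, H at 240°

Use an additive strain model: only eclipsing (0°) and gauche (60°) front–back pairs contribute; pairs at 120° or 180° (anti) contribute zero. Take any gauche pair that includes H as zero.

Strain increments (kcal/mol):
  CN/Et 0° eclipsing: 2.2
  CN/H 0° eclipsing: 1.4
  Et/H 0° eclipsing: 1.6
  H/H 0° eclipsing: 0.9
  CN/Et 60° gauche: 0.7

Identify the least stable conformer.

C

A (staggered): Et–CN gauche; 0.7 = 0.7 kcal/mol.
B (eclipsed): H–H eclipsed, Et–H eclipsed, H–CN eclipsed; 0.9 + 1.6 + 1.4 = 3.9 kcal/mol.
C (eclipsed): H–H eclipsed, Et–CN eclipsed, H–H eclipsed; 0.9 + 2.2 + 0.9 = 4.0 kcal/mol.
C has the highest total (4.0 kcal/mol).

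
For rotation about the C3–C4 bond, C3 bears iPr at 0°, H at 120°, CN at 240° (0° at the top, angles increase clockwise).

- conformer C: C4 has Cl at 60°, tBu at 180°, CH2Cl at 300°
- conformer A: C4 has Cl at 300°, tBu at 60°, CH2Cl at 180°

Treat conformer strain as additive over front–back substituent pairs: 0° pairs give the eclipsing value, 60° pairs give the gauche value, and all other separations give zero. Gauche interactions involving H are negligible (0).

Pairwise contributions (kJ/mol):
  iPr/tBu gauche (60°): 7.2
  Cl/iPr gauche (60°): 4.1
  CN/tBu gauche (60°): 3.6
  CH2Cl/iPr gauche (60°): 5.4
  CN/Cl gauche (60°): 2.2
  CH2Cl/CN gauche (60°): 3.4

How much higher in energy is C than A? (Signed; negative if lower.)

C (staggered): iPr(0°)/Cl(60°) gauche 4.1; iPr(0°)/CH2Cl(300°) gauche 5.4; CN(240°)/tBu(180°) gauche 3.6; CN(240°)/CH2Cl(300°) gauche 3.4 → 16.5 kJ/mol.
A (staggered): iPr(0°)/Cl(300°) gauche 4.1; iPr(0°)/tBu(60°) gauche 7.2; CN(240°)/Cl(300°) gauche 2.2; CN(240°)/CH2Cl(180°) gauche 3.4 → 16.9 kJ/mol.
E(C) − E(A) = 16.5 − 16.9 = -0.4 kJ/mol.

-0.4 kJ/mol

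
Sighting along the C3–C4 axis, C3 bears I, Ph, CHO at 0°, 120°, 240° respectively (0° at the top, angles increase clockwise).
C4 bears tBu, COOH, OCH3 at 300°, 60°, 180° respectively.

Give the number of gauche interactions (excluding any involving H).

Non-H gauche pairs: I(0°)/tBu(300°); I(0°)/COOH(60°); Ph(120°)/COOH(60°); Ph(120°)/OCH3(180°); CHO(240°)/tBu(300°); CHO(240°)/OCH3(180°) — 6 interactions.

6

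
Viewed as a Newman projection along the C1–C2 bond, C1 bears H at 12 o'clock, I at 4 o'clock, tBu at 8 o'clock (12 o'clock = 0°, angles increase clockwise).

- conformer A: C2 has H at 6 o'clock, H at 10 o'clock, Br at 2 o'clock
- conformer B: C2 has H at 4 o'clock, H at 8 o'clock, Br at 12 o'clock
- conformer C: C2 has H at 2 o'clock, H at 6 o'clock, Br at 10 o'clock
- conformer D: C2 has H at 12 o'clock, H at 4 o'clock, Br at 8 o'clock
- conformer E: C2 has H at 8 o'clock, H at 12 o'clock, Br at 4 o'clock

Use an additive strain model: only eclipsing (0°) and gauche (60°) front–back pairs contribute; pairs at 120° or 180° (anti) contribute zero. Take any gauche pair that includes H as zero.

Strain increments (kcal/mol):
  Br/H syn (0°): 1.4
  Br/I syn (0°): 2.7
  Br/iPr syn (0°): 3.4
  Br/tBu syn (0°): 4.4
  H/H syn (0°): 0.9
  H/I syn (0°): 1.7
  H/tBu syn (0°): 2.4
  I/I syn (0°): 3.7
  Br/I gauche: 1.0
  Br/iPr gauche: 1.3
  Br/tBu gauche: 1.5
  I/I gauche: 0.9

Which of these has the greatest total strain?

A (staggered): I(120°)/Br(60°) gauche 1.0 → 1.0 kcal/mol.
B (eclipsed): H(0°)/Br(0°) eclipsed 1.4; I(120°)/H(120°) eclipsed 1.7; tBu(240°)/H(240°) eclipsed 2.4 → 5.5 kcal/mol.
C (staggered): tBu(240°)/Br(300°) gauche 1.5 → 1.5 kcal/mol.
D (eclipsed): H(0°)/H(0°) eclipsed 0.9; I(120°)/H(120°) eclipsed 1.7; tBu(240°)/Br(240°) eclipsed 4.4 → 7.0 kcal/mol.
E (eclipsed): H(0°)/H(0°) eclipsed 0.9; I(120°)/Br(120°) eclipsed 2.7; tBu(240°)/H(240°) eclipsed 2.4 → 6.0 kcal/mol.
D has the highest total (7.0 kcal/mol).

D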